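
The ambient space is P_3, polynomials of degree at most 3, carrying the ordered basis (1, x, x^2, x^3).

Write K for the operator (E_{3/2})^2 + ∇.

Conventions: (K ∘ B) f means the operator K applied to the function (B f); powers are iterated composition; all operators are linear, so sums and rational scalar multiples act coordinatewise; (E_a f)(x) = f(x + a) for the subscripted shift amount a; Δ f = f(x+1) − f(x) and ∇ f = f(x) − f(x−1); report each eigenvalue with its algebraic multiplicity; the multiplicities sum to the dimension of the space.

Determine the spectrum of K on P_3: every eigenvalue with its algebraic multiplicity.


image of 1: 1
image of x: x + 4
image of x^2: x^2 + 8x + 8
image of x^3: x^3 + 12x^2 + 24x + 28
the matrix is upper triangular; its diagonal is (1, 1, 1, 1)
for a triangular matrix the eigenvalues are the diagonal entries, with algebraic multiplicity their repetition count

λ = 1 (multiplicity 4)


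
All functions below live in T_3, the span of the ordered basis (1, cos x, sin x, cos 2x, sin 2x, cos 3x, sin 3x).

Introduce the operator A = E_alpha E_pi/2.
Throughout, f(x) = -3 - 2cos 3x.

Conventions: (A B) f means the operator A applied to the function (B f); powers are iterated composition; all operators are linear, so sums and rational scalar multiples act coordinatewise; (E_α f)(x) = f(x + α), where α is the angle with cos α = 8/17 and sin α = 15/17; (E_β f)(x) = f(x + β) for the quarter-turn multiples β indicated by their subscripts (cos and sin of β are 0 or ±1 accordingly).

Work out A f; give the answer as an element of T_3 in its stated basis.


the result is g(x) = -3 + (990/4913)cos 3x + (9776/4913)sin 3x

E_pi/2 f = -3 - 2sin 3x
E_alpha E_pi/2 f = -3 + (990/4913)cos 3x + (9776/4913)sin 3x


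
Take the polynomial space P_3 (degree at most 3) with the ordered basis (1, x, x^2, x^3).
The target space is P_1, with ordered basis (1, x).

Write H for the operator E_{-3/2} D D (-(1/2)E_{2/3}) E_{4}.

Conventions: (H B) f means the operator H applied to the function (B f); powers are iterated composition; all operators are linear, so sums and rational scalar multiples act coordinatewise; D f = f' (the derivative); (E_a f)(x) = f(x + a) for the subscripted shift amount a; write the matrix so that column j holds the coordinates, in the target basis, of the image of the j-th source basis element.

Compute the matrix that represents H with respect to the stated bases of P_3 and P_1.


image of 1: 0
image of x: 0
image of x^2: -1
image of x^3: -3x - 19/2
each image's coordinates form column j of the matrix

the matrix is [[0, 0, -1, -19/2]; [0, 0, 0, -3]] (rows listed top to bottom)


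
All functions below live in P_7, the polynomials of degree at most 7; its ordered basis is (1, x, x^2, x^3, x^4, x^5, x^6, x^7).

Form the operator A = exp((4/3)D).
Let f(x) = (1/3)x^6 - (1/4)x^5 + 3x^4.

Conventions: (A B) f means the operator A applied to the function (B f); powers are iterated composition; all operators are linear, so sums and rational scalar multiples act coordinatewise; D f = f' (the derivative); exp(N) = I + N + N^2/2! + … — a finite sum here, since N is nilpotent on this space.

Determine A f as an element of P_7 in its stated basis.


the result is g(x) = (1/3)x^6 + (29/12)x^5 + (92/9)x^4 + (2216/81)x^3 + (3392/81)x^2 + (8000/243)x + 22528/2187

order-1 term: (8/3)x^5 - (5/3)x^4 + 16x^3
order-2 term: (80/9)x^4 - (40/9)x^3 + 32x^2
order-3 term: (1280/81)x^3 - (160/27)x^2 + (256/9)x
order-4 term: (1280/81)x^2 - (320/81)x + 256/27
order-5 term: (2048/243)x - 256/243
order-6 term: 4096/2187
the series for exp((4/3)D) f terminates at order 6
exp((4/3)D) f = (1/3)x^6 + (29/12)x^5 + (92/9)x^4 + (2216/81)x^3 + (3392/81)x^2 + (8000/243)x + 22528/2187


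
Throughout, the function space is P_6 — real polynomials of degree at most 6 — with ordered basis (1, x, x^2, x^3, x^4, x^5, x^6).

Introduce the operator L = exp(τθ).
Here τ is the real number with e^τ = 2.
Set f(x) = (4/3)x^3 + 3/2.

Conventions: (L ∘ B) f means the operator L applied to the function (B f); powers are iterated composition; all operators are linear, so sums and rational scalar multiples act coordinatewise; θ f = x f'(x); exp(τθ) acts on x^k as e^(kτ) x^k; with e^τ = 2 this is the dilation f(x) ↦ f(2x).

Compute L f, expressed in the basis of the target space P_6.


the result is g(x) = (32/3)x^3 + 3/2

exp(τθ) x^k = e^(kτ) x^k; with e^τ = 2 this sends x^k to 2^k x^k
x^3 ↦ 8 x^3
applying this coordinatewise to f: exp(τθ) f = (32/3)x^3 + 3/2


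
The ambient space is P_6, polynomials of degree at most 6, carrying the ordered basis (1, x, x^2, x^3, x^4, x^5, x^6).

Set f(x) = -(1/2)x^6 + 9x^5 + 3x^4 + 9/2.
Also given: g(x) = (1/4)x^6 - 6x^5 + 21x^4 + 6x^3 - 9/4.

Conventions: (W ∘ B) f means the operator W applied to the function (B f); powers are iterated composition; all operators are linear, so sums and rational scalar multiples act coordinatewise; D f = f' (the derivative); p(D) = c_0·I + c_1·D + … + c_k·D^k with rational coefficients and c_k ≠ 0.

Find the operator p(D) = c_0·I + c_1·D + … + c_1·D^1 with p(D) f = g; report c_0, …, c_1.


D^0 f = -(1/2)x^6 + 9x^5 + 3x^4 + 9/2
D^1 f = -3x^5 + 45x^4 + 12x^3
matching coefficients of g against c_0 f + c_1 Df + … from the top degree down determines the c_i
solution: c_0 = -1/2, c_1 = 1/2

p(D) = -(1/2)·I + (1/2)·D, i.e. c_0 = -1/2, c_1 = 1/2


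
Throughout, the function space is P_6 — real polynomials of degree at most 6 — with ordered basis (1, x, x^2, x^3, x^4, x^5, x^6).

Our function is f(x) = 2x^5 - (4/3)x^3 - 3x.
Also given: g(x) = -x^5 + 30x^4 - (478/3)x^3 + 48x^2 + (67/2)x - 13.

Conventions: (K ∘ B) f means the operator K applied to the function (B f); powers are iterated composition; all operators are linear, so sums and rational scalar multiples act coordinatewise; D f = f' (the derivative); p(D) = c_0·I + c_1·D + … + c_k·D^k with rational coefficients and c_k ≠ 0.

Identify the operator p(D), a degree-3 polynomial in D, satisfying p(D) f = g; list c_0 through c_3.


p(D) = -(1/2)·I + 3·D − 4·D^2 + (1/2)·D^3, i.e. c_0 = -1/2, c_1 = 3, c_2 = -4, c_3 = 1/2

D^0 f = 2x^5 - (4/3)x^3 - 3x
D^1 f = 10x^4 - 4x^2 - 3
D^2 f = 40x^3 - 8x
D^3 f = 120x^2 - 8
matching coefficients of g against c_0 f + c_1 Df + … from the top degree down determines the c_i
solution: c_0 = -1/2, c_1 = 3, c_2 = -4, c_3 = 1/2


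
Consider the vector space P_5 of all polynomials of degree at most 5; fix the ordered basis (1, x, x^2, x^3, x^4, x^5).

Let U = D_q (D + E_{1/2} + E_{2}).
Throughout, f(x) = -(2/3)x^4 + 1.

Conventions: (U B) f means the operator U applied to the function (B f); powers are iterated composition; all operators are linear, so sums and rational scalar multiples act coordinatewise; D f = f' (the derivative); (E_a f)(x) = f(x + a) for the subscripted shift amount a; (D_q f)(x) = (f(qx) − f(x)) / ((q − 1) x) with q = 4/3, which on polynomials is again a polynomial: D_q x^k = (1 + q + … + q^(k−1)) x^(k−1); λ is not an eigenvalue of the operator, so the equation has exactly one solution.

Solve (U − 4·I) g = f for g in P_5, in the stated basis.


g(x) = (1/6)x^4 + (175/324)x^3 + (20461/5832)x^2 + (691481/69984)x + 973183/69984

write g with unknown coordinates in the stated basis and equate coefficients in (U − 4·I) g = f
solving from the highest basis element down gives g = (1/6)x^4 + (175/324)x^3 + (20461/5832)x^2 + (691481/69984)x + 973183/69984
check: U g = (175/81)x^3 + (20461/1458)x^2 + (691481/17496)x + 990679/17496
so U g − 4·g = -(2/3)x^4 + 1 = f ✓


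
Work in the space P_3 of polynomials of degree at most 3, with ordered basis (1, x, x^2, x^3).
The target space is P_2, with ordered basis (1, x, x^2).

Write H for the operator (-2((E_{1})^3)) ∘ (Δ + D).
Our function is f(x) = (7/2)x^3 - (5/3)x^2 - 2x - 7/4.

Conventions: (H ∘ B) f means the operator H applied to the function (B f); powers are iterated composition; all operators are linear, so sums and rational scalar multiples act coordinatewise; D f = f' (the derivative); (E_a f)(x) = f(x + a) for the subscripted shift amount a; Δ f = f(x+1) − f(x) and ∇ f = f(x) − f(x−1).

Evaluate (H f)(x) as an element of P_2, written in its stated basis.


the result is g(x) = -42x^2 - (779/3)x - 1190/3

Δ f = (21/2)x^2 + (43/6)x - 1/6
D f = (21/2)x^2 - (10/3)x - 2
(Δ + D) f = 21x^2 + (23/6)x - 13/6
E_{1} (Δ + D) f = 21x^2 + (275/6)x + 68/3
E_{1} E_{1} (Δ + D) f = 21x^2 + (527/6)x + 179/2
E_{1} E_{1} E_{1} (Δ + D) f = 21x^2 + (779/6)x + 595/3
(-2((E_{1})^3)) (Δ + D) f = -42x^2 - (779/3)x - 1190/3


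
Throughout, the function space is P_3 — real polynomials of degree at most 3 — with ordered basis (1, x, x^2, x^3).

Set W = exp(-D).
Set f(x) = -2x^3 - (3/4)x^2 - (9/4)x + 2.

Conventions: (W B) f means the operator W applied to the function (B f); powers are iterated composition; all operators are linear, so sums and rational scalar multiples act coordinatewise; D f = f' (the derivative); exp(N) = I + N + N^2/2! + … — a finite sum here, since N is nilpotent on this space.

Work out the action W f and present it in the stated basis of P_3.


the result is g(x) = -2x^3 + (21/4)x^2 - (27/4)x + 11/2

order-1 term: 6x^2 + (3/2)x + 9/4
order-2 term: -6x - 3/4
order-3 term: 2
the series for exp(-D) f terminates at order 3
exp(-D) f = -2x^3 + (21/4)x^2 - (27/4)x + 11/2


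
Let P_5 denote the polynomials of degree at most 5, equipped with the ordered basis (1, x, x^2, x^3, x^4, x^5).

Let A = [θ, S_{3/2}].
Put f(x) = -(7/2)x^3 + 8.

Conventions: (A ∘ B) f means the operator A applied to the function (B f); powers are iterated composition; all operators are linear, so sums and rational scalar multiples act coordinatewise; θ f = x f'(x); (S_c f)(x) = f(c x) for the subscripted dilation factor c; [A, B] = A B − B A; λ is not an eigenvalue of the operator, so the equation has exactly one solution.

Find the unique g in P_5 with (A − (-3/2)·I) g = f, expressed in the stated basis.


the result is g(x) = -(7/3)x^3 + 16/3

write g with unknown coordinates in the stated basis and equate coefficients in (A − (-3/2)·I) g = f
solving from the highest basis element down gives g = -(7/3)x^3 + 16/3
check: A g = 0
so A g − (-3/2)·g = -(7/2)x^3 + 8 = f ✓


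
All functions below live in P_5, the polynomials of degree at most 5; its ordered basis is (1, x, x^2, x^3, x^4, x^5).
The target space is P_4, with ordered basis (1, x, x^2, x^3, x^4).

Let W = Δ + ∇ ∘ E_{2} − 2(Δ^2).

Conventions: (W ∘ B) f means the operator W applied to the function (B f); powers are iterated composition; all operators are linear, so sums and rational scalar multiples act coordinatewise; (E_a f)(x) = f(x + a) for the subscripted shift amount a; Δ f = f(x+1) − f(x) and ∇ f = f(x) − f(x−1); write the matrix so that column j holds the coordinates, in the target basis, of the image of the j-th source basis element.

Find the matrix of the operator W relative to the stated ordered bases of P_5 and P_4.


the matrix is [[0, 2, 0, -4, -12, -28]; [0, 0, 4, 0, -16, -60]; [0, 0, 0, 6, 0, -40]; [0, 0, 0, 0, 8, 0]; [0, 0, 0, 0, 0, 10]] (rows listed top to bottom)

image of 1: 0
image of x: 2
image of x^2: 4x
image of x^3: 6x^2 - 4
image of x^4: 8x^3 - 16x - 12
image of x^5: 10x^4 - 40x^2 - 60x - 28
each image's coordinates form column j of the matrix


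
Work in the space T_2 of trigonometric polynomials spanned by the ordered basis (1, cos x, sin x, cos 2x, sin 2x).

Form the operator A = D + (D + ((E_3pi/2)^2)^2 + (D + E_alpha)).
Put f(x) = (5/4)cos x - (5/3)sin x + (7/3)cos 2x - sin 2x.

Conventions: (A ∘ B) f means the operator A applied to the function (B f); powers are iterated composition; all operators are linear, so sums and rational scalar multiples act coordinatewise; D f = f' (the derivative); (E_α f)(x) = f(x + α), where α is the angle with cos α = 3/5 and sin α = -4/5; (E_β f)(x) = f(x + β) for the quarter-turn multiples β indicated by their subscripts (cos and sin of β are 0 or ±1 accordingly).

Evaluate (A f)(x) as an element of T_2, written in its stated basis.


g(x) = -(5/3)cos x - (65/12)sin x - (84/25)cos 2x - (312/25)sin 2x

D f = -(5/3)cos x - (5/4)sin x - 2cos 2x - (14/3)sin 2x
D f = -(5/3)cos x - (5/4)sin x - 2cos 2x - (14/3)sin 2x
E_3pi/2 f = (5/3)cos x + (5/4)sin x - (7/3)cos 2x + sin 2x
E_3pi/2 E_3pi/2 f = -(5/4)cos x + (5/3)sin x + (7/3)cos 2x - sin 2x
E_3pi/2 (E_3pi/2)^2 f = -(5/3)cos x - (5/4)sin x - (7/3)cos 2x + sin 2x
E_3pi/2 E_3pi/2 (E_3pi/2)^2 f = (5/4)cos x - (5/3)sin x + (7/3)cos 2x - sin 2x
D f = -(5/3)cos x - (5/4)sin x - 2cos 2x - (14/3)sin 2x
E_alpha f = (25/12)cos x + (23/75)cos 2x + (63/25)sin 2x
(D + E_alpha) f = (5/12)cos x - (5/4)sin x - (127/75)cos 2x - (161/75)sin 2x
(D + ((E_3pi/2)^2)^2 + (D + E_alpha)) f = -(25/6)sin x - (34/25)cos 2x - (586/75)sin 2x
(D + (D + ((E_3pi/2)^2)^2 + (D + E_alpha))) f = -(5/3)cos x - (65/12)sin x - (84/25)cos 2x - (312/25)sin 2x


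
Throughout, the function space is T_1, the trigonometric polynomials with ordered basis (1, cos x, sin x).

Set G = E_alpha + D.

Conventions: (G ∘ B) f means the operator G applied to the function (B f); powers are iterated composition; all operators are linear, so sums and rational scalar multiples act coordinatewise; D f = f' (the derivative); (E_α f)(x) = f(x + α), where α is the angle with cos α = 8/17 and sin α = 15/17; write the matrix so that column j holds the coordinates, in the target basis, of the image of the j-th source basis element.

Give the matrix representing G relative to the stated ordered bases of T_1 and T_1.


image of 1: 1
image of cos x: (8/17)cos x - (32/17)sin x
image of sin x: (32/17)cos x + (8/17)sin x
each image's coordinates form column j of the matrix

the matrix is [[1, 0, 0]; [0, 8/17, 32/17]; [0, -32/17, 8/17]] (rows listed top to bottom)


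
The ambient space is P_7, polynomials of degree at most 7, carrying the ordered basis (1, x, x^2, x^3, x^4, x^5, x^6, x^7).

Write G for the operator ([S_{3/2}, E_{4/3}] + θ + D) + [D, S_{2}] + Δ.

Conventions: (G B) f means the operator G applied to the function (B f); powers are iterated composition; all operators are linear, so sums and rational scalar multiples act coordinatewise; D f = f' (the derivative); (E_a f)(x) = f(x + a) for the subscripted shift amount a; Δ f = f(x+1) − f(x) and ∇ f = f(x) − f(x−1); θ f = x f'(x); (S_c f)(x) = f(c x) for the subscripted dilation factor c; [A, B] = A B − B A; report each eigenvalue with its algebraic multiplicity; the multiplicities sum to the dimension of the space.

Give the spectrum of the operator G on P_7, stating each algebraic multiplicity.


image of 1: 0
image of x: x + 7/3
image of x^2: 2x^2 + 6x - 11/9
image of x^3: 3x^3 + (27/2)x^2 - 7x - 125/27
image of x^4: 4x^4 + 31x^3 - 24x^2 - (268/9)x - 959/81
image of x^5: 5x^5 + (585/8)x^4 - 65x^3 - (350/3)x^2 - (2465/27)x - 6509/243
image of x^6: 6x^6 + (1389/8)x^5 - (615/4)x^4 - 360x^3 - (1255/3)x^2 - (6590/27)x - 41831/729
image of x^7: 7x^7 + (13083/32)x^6 - (2667/8)x^5 - (1925/2)x^4 - (4445/3)x^3 - (11627/9)x^2 - (147259/243)x - 261365/2187
the matrix is upper triangular; its diagonal is (0, 1, 2, 3, 4, 5, 6, 7)
for a triangular matrix the eigenvalues are the diagonal entries, with algebraic multiplicity their repetition count

λ = 0 (multiplicity 1), λ = 1 (multiplicity 1), λ = 2 (multiplicity 1), λ = 3 (multiplicity 1), λ = 4 (multiplicity 1), λ = 5 (multiplicity 1), λ = 6 (multiplicity 1), λ = 7 (multiplicity 1)


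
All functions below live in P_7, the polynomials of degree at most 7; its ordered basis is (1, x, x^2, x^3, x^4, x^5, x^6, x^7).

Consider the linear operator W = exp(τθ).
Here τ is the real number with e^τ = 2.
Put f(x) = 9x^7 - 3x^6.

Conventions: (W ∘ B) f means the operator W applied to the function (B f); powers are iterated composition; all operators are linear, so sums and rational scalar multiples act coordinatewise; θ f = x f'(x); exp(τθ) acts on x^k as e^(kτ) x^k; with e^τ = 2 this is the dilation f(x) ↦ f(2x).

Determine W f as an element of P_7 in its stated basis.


the image equals g(x) = 1152x^7 - 192x^6

exp(τθ) x^k = e^(kτ) x^k; with e^τ = 2 this sends x^k to 2^k x^k
x^6 ↦ 64 x^6
x^7 ↦ 128 x^7
applying this coordinatewise to f: exp(τθ) f = 1152x^7 - 192x^6


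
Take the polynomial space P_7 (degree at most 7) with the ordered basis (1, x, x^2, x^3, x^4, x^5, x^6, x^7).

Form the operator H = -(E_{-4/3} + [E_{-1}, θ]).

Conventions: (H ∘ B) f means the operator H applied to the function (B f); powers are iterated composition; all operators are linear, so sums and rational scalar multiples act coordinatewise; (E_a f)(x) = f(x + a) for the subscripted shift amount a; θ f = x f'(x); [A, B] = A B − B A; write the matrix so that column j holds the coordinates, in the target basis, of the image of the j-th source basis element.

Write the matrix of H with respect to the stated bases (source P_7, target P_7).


the matrix is [[-1, 7/3, -34/9, 145/27, -580/81, 2239/243, -8470/729, 31693/2187]; [0, -1, 14/3, -34/3, 580/27, -2900/81, 4478/81, -59290/729]; [0, 0, -1, 7, -68/3, 1450/27, -2900/27, 15673/81]; [0, 0, 0, -1, 28/3, -340/9, 2900/27, -20300/81]; [0, 0, 0, 0, -1, 35/3, -170/3, 5075/27]; [0, 0, 0, 0, 0, -1, 14, -238/3]; [0, 0, 0, 0, 0, 0, -1, 49/3]; [0, 0, 0, 0, 0, 0, 0, -1]] (rows listed top to bottom)

image of 1: -1
image of x: -x + 7/3
image of x^2: -x^2 + (14/3)x - 34/9
image of x^3: -x^3 + 7x^2 - (34/3)x + 145/27
image of x^4: -x^4 + (28/3)x^3 - (68/3)x^2 + (580/27)x - 580/81
image of x^5: -x^5 + (35/3)x^4 - (340/9)x^3 + (1450/27)x^2 - (2900/81)x + 2239/243
image of x^6: -x^6 + 14x^5 - (170/3)x^4 + (2900/27)x^3 - (2900/27)x^2 + (4478/81)x - 8470/729
image of x^7: -x^7 + (49/3)x^6 - (238/3)x^5 + (5075/27)x^4 - (20300/81)x^3 + (15673/81)x^2 - (59290/729)x + 31693/2187
each image's coordinates form column j of the matrix


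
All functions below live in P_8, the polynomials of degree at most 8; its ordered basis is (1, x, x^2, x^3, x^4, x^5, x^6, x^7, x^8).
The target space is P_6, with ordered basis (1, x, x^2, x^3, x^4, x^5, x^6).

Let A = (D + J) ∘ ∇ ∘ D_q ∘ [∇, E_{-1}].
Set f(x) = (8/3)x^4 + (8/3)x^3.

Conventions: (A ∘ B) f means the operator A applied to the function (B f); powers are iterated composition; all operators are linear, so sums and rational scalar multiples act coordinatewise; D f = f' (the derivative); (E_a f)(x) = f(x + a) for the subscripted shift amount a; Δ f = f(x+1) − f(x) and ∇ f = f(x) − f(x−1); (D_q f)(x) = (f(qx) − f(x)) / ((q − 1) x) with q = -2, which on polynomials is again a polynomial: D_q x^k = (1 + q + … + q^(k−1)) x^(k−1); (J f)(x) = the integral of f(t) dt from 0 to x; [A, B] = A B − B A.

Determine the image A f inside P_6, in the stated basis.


the image equals g(x) = 0

E_{-1} f = (8/3)x^4 - 8x^3 + 8x^2 - (8/3)x
∇ E_{-1} f = (32/3)x^3 - 40x^2 + (152/3)x - 64/3
∇ f = (32/3)x^3 - 8x^2 + (8/3)x
E_{-1} ∇ f = (32/3)x^3 - 40x^2 + (152/3)x - 64/3
[∇, E_{-1}] f = 0
D_q [∇, E_{-1}] f = 0
∇ D_q [∇, E_{-1}] f = 0
D (∇ ∘ D_q) [∇, E_{-1}] f = 0
J (∇ ∘ D_q) [∇, E_{-1}] f = 0
(D + J) (∇ ∘ D_q) [∇, E_{-1}] f = 0


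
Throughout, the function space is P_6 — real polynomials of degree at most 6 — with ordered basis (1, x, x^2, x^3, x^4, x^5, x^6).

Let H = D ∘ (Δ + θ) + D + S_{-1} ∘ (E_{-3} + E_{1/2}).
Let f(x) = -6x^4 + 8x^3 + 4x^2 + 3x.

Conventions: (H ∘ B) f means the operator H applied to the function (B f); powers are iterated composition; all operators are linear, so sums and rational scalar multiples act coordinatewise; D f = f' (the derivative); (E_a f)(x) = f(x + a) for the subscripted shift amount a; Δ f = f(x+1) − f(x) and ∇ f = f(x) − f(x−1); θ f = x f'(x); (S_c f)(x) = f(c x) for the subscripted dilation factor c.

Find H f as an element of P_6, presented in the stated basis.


Δ f = -24x^3 - 12x^2 + 8x + 9
θ f = -24x^4 + 24x^3 + 8x^2 + 3x
(Δ + θ) f = -24x^4 - 4x^2 + 11x + 9
D (Δ + θ) f = -96x^3 - 8x + 11
D f = -24x^3 + 24x^2 + 8x + 3
E_{-3} f = -6x^4 + 80x^3 - 392x^2 + 843x - 675
E_{1/2} f = -6x^4 - 4x^3 + 7x^2 + 10x + 25/8
(E_{-3} + E_{1/2}) f = -12x^4 + 76x^3 - 385x^2 + 853x - 5375/8
S_{-1} (E_{-3} + E_{1/2}) f = -12x^4 - 76x^3 - 385x^2 - 853x - 5375/8
(D ∘ (Δ + θ) + D + S_{-1} ∘ (E_{-3} + E_{1/2})) f = -12x^4 - 196x^3 - 361x^2 - 853x - 5263/8

the result is g(x) = -12x^4 - 196x^3 - 361x^2 - 853x - 5263/8


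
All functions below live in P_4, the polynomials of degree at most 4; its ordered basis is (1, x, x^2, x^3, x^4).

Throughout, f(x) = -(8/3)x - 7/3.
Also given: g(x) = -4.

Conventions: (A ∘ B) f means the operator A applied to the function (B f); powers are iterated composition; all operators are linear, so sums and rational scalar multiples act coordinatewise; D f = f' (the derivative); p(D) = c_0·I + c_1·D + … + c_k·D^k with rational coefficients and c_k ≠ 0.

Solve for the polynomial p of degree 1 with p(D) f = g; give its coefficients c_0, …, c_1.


D^0 f = -(8/3)x - 7/3
D^1 f = -8/3
matching coefficients of g against c_0 f + c_1 Df + … from the top degree down determines the c_i
solution: c_0 = 0, c_1 = 3/2

c_0 = 0, c_1 = 3/2


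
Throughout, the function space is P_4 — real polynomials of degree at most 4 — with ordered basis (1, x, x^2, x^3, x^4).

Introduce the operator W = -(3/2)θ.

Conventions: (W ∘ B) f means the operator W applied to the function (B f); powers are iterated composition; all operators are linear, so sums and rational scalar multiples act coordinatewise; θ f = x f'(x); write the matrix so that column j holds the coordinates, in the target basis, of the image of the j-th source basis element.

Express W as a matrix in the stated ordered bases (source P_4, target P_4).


image of 1: 0
image of x: -(3/2)x
image of x^2: -3x^2
image of x^3: -(9/2)x^3
image of x^4: -6x^4
each image's coordinates form column j of the matrix

the matrix is [[0, 0, 0, 0, 0]; [0, -3/2, 0, 0, 0]; [0, 0, -3, 0, 0]; [0, 0, 0, -9/2, 0]; [0, 0, 0, 0, -6]] (rows listed top to bottom)


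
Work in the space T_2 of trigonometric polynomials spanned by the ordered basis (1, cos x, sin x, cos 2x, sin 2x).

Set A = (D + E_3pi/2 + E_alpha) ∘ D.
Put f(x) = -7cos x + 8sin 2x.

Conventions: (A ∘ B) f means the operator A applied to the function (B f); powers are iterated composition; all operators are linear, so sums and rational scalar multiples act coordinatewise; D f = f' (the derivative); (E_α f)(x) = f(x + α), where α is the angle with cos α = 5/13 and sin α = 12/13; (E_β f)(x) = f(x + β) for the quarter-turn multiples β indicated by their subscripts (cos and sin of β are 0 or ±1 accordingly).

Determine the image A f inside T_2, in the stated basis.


D f = 7sin x + 16cos 2x
D D f = 7cos x - 32sin 2x
E_3pi/2 D f = -7cos x - 16cos 2x
E_alpha D f = (84/13)cos x + (35/13)sin x - (1904/169)cos 2x - (1920/169)sin 2x
(D + E_3pi/2 + E_alpha) D f = (84/13)cos x + (35/13)sin x - (4608/169)cos 2x - (7328/169)sin 2x

the result is g(x) = (84/13)cos x + (35/13)sin x - (4608/169)cos 2x - (7328/169)sin 2x


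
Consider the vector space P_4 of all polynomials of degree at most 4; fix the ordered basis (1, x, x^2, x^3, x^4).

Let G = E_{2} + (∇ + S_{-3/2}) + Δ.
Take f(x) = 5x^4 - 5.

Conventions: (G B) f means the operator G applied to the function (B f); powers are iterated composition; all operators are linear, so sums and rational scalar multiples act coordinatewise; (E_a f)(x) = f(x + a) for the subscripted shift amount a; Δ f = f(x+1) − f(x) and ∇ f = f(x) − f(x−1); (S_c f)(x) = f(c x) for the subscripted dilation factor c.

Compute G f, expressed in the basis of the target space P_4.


E_{2} f = 5x^4 + 40x^3 + 120x^2 + 160x + 75
∇ f = 20x^3 - 30x^2 + 20x - 5
S_{-3/2} f = (405/16)x^4 - 5
(∇ + S_{-3/2}) f = (405/16)x^4 + 20x^3 - 30x^2 + 20x - 10
Δ f = 20x^3 + 30x^2 + 20x + 5
(E_{2} + (∇ + S_{-3/2}) + Δ) f = (485/16)x^4 + 80x^3 + 120x^2 + 200x + 70

the result is g(x) = (485/16)x^4 + 80x^3 + 120x^2 + 200x + 70


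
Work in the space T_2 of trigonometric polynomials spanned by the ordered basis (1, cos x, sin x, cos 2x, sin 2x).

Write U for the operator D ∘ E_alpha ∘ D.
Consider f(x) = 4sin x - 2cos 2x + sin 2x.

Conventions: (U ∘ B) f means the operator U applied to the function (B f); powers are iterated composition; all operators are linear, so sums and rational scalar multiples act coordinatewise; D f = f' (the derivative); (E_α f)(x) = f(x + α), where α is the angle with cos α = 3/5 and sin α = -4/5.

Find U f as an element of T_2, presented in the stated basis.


D f = 4cos x + 2cos 2x + 4sin 2x
E_alpha D f = (12/5)cos x + (16/5)sin x - (22/5)cos 2x + (4/5)sin 2x
D E_alpha D f = (16/5)cos x - (12/5)sin x + (8/5)cos 2x + (44/5)sin 2x

g(x) = (16/5)cos x - (12/5)sin x + (8/5)cos 2x + (44/5)sin 2x


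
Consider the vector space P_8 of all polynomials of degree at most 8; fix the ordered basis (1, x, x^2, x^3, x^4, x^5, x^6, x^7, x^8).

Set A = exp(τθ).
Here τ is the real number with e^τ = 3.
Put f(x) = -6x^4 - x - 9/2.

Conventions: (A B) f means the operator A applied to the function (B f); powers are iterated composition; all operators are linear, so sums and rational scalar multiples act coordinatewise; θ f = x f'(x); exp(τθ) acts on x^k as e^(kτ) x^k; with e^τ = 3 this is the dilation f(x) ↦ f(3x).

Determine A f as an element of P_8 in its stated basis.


the image equals g(x) = -486x^4 - 3x - 9/2

exp(τθ) x^k = e^(kτ) x^k; with e^τ = 3 this sends x^k to 3^k x^k
x ↦ 3 x
x^4 ↦ 81 x^4
applying this coordinatewise to f: exp(τθ) f = -486x^4 - 3x - 9/2


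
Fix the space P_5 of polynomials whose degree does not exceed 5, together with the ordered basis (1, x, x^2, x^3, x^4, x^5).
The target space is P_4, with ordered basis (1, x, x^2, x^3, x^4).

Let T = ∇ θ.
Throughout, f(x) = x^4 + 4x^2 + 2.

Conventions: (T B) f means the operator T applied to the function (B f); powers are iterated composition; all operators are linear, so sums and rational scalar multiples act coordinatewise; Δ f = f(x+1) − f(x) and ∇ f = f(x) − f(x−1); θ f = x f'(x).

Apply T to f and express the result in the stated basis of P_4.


θ f = 4x^4 + 8x^2
∇ θ f = 16x^3 - 24x^2 + 32x - 12

the result is g(x) = 16x^3 - 24x^2 + 32x - 12


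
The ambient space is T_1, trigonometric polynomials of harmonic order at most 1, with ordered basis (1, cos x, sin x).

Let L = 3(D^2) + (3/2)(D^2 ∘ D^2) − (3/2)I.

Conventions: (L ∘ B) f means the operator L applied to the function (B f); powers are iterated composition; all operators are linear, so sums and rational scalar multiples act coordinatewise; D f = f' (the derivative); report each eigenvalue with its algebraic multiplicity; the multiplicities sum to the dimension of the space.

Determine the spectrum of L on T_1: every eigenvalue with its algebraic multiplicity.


image of 1: -3/2
image of cos x: -3cos x
image of sin x: -3sin x
the matrix is diagonal; its diagonal is (-3/2, -3, -3)
for a triangular matrix the eigenvalues are the diagonal entries, with algebraic multiplicity their repetition count

λ = -3 (multiplicity 2), λ = -3/2 (multiplicity 1)


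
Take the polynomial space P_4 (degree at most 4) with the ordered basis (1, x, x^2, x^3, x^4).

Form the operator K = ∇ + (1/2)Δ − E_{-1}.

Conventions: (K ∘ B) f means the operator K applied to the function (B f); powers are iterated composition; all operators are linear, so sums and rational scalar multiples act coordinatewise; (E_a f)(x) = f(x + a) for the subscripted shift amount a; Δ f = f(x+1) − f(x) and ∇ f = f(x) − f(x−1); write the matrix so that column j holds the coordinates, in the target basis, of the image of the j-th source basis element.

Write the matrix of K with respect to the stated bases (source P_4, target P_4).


the matrix is [[-1, 5/2, -3/2, 5/2, -3/2]; [0, -1, 5, -9/2, 10]; [0, 0, -1, 15/2, -9]; [0, 0, 0, -1, 10]; [0, 0, 0, 0, -1]] (rows listed top to bottom)

image of 1: -1
image of x: -x + 5/2
image of x^2: -x^2 + 5x - 3/2
image of x^3: -x^3 + (15/2)x^2 - (9/2)x + 5/2
image of x^4: -x^4 + 10x^3 - 9x^2 + 10x - 3/2
each image's coordinates form column j of the matrix


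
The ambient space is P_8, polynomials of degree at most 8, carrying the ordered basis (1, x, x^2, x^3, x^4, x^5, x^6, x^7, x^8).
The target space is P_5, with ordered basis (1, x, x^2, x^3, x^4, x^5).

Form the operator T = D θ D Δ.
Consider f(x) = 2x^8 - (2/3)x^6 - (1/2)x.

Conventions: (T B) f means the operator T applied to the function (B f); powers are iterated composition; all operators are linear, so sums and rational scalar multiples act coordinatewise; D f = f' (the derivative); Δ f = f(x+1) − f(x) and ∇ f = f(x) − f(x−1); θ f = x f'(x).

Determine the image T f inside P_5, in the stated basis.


g(x) = 4032x^5 + 8400x^4 + 8640x^3 + 4680x^2 + 1184x + 92

Δ f = 16x^7 + 56x^6 + 108x^5 + 130x^4 + (296/3)x^3 + 46x^2 + 12x + 5/6
D Δ f = 112x^6 + 336x^5 + 540x^4 + 520x^3 + 296x^2 + 92x + 12
θ (D Δ) f = 672x^6 + 1680x^5 + 2160x^4 + 1560x^3 + 592x^2 + 92x
D θ (D Δ) f = 4032x^5 + 8400x^4 + 8640x^3 + 4680x^2 + 1184x + 92


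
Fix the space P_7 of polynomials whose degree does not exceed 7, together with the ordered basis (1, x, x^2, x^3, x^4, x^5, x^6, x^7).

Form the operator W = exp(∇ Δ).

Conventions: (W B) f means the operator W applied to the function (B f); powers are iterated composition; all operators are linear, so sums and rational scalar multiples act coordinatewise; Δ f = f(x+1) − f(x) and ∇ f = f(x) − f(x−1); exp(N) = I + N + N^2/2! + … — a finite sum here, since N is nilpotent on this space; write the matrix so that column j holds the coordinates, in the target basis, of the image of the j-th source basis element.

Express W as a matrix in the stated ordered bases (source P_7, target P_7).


image of 1: 1
image of x: x
image of x^2: x^2 + 2
image of x^3: x^3 + 6x
image of x^4: x^4 + 12x^2 + 14
image of x^5: x^5 + 20x^3 + 70x
image of x^6: x^6 + 30x^4 + 210x^2 + 182
image of x^7: x^7 + 42x^5 + 490x^3 + 1274x
each image's coordinates form column j of the matrix

the matrix is [[1, 0, 2, 0, 14, 0, 182, 0]; [0, 1, 0, 6, 0, 70, 0, 1274]; [0, 0, 1, 0, 12, 0, 210, 0]; [0, 0, 0, 1, 0, 20, 0, 490]; [0, 0, 0, 0, 1, 0, 30, 0]; [0, 0, 0, 0, 0, 1, 0, 42]; [0, 0, 0, 0, 0, 0, 1, 0]; [0, 0, 0, 0, 0, 0, 0, 1]] (rows listed top to bottom)


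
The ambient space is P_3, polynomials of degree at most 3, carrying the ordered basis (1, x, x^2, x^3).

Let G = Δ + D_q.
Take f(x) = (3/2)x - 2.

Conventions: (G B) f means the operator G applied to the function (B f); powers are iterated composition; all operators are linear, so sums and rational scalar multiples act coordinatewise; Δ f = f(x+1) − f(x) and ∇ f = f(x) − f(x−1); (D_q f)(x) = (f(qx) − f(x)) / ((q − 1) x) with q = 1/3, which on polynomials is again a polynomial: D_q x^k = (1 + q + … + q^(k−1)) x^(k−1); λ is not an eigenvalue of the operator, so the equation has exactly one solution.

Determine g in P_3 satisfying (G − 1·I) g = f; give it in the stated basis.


g(x) = -(3/2)x - 1

write g with unknown coordinates in the stated basis and equate coefficients in (G − 1·I) g = f
solving from the highest basis element down gives g = -(3/2)x - 1
check: G g = -3
so G g − 1·g = (3/2)x - 2 = f ✓


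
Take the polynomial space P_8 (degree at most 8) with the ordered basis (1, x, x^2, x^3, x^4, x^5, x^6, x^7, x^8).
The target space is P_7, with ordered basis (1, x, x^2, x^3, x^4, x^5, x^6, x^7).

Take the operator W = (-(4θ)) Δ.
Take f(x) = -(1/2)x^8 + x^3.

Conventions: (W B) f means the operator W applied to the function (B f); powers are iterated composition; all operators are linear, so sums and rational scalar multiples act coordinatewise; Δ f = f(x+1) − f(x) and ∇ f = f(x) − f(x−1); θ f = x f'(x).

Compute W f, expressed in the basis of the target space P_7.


g(x) = 112x^7 + 336x^6 + 560x^5 + 560x^4 + 336x^3 + 88x^2 + 4x

Δ f = -4x^7 - 14x^6 - 28x^5 - 35x^4 - 28x^3 - 11x^2 - x + 1/2
θ Δ f = -28x^7 - 84x^6 - 140x^5 - 140x^4 - 84x^3 - 22x^2 - x
(4θ) Δ f = -112x^7 - 336x^6 - 560x^5 - 560x^4 - 336x^3 - 88x^2 - 4x
(-(4θ)) Δ f = 112x^7 + 336x^6 + 560x^5 + 560x^4 + 336x^3 + 88x^2 + 4x


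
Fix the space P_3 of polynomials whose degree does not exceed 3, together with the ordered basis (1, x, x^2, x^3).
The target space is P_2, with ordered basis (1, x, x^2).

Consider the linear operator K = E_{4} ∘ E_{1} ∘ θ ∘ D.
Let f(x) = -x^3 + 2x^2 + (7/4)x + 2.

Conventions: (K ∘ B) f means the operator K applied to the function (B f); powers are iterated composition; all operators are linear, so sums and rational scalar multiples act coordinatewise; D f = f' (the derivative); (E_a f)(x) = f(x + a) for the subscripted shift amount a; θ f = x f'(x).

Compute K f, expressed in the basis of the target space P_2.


g(x) = -6x^2 - 56x - 130

D f = -3x^2 + 4x + 7/4
θ D f = -6x^2 + 4x
E_{1} θ D f = -6x^2 - 8x - 2
E_{4} E_{1} θ D f = -6x^2 - 56x - 130


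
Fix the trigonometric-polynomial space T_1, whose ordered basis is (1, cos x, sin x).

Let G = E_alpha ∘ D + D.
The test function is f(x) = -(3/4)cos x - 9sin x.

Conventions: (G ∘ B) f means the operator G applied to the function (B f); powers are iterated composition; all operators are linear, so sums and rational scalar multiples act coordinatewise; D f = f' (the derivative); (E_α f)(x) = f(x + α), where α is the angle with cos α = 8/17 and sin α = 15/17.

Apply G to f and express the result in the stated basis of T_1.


g(x) = -(855/68)cos x + (615/68)sin x

D f = -9cos x + (3/4)sin x
E_alpha D f = -(243/68)cos x + (141/17)sin x
D f = -9cos x + (3/4)sin x
(E_alpha ∘ D + D) f = -(855/68)cos x + (615/68)sin x


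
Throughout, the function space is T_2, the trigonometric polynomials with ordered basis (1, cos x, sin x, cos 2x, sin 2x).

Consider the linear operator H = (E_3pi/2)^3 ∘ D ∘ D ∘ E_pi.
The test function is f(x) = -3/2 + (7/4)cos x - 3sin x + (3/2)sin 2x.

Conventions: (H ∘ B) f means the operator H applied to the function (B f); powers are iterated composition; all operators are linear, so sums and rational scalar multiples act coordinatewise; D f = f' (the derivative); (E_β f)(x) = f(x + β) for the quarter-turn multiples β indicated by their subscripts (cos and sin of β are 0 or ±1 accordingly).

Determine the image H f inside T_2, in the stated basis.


the result is g(x) = -3cos x - (7/4)sin x + 6sin 2x

E_pi f = -3/2 - (7/4)cos x + 3sin x + (3/2)sin 2x
D E_pi f = 3cos x + (7/4)sin x + 3cos 2x
D (D ∘ E_pi) f = (7/4)cos x - 3sin x - 6sin 2x
E_3pi/2 D (D ∘ E_pi) f = 3cos x + (7/4)sin x + 6sin 2x
E_3pi/2 E_3pi/2 D (D ∘ E_pi) f = -(7/4)cos x + 3sin x - 6sin 2x
E_3pi/2 E_3pi/2 E_3pi/2 D (D ∘ E_pi) f = -3cos x - (7/4)sin x + 6sin 2x


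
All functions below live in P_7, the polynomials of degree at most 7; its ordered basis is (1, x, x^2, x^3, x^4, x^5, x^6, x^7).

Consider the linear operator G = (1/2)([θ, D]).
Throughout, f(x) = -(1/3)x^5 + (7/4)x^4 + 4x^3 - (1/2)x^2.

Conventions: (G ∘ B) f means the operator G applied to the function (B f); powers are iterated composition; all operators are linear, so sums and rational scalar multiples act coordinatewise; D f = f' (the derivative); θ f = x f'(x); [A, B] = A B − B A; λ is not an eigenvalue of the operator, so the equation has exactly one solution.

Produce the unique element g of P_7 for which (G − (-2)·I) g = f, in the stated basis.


the result is g(x) = -(1/6)x^5 + (2/3)x^4 + (8/3)x^3 + (7/4)x^2 + (7/8)x + 7/32

write g with unknown coordinates in the stated basis and equate coefficients in (G − (-2)·I) g = f
solving from the highest basis element down gives g = -(1/6)x^5 + (2/3)x^4 + (8/3)x^3 + (7/4)x^2 + (7/8)x + 7/32
check: G g = (5/12)x^4 - (4/3)x^3 - 4x^2 - (7/4)x - 7/16
so G g − (-2)·g = -(1/3)x^5 + (7/4)x^4 + 4x^3 - (1/2)x^2 = f ✓


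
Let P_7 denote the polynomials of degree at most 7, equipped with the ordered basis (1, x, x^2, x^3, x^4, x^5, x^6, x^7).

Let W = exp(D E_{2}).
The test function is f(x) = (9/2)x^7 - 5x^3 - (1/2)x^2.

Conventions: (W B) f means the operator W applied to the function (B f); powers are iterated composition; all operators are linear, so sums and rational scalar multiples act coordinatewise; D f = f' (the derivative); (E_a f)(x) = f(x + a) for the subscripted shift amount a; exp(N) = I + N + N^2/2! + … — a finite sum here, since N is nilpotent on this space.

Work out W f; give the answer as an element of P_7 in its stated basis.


order-1 term: (63/2)x^6 + 378x^5 + 1890x^4 + 5040x^3 + 7545x^2 + 5987x + 1954
order-2 term: (189/2)x^5 + 1890x^4 + 15120x^3 + 60480x^2 + 120945x + 193415/2
order-3 term: (315/2)x^4 + 3780x^3 + 34020x^2 + 136080x + 204115
order-4 term: (315/2)x^3 + 3780x^2 + 30240x + 80640
order-5 term: (189/2)x^2 + 1890x + 9450
order-6 term: (63/2)x + 378
order-7 term: 9/2
the series for exp(D E_{2}) f terminates at order 7
exp(D E_{2}) f = (9/2)x^7 + (63/2)x^6 + (945/2)x^5 + (7875/2)x^4 + (48185/2)x^3 + 105919x^2 + (590347/2)x + 393249

the result is g(x) = (9/2)x^7 + (63/2)x^6 + (945/2)x^5 + (7875/2)x^4 + (48185/2)x^3 + 105919x^2 + (590347/2)x + 393249


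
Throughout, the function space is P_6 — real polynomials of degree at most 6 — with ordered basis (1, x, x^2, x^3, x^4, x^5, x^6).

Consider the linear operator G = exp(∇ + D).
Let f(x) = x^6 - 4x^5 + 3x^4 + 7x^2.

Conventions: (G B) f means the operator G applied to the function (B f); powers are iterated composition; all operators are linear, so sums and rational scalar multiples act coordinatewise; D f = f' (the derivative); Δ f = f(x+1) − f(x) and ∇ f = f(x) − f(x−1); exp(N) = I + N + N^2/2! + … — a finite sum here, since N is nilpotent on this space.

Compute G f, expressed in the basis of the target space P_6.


order-1 term: 12x^5 - 55x^4 + 84x^3 - 73x^2 + 66x - 15
order-2 term: 60x^4 - 280x^3 + 477x^2 - 412x + 178
order-3 term: 160x^3 - 680x^2 + 996x - 547
order-4 term: 240x^2 - 800x + 708
order-5 term: 192x - 368
order-6 term: 64
the series for exp(∇ + D) f terminates at order 6
exp(∇ + D) f = x^6 + 8x^5 + 8x^4 - 36x^3 - 29x^2 + 42x + 20

the image equals g(x) = x^6 + 8x^5 + 8x^4 - 36x^3 - 29x^2 + 42x + 20


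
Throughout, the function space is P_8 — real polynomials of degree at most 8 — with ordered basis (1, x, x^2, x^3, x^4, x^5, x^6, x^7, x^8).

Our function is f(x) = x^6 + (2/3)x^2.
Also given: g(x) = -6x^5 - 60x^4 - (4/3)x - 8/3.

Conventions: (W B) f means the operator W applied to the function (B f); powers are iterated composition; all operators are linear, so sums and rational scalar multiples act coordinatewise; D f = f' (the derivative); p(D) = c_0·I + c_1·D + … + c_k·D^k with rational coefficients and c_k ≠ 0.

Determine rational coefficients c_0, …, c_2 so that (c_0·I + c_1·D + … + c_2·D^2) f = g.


c_0 = 0, c_1 = -1, c_2 = -2

D^0 f = x^6 + (2/3)x^2
D^1 f = 6x^5 + (4/3)x
D^2 f = 30x^4 + 4/3
matching coefficients of g against c_0 f + c_1 Df + … from the top degree down determines the c_i
solution: c_0 = 0, c_1 = -1, c_2 = -2


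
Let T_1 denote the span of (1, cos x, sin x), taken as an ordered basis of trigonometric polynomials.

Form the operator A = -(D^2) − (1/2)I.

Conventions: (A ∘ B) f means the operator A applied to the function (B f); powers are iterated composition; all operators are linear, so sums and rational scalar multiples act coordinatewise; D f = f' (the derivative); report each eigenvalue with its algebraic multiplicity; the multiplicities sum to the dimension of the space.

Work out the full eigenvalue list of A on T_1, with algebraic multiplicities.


image of 1: -1/2
image of cos x: (1/2)cos x
image of sin x: (1/2)sin x
the matrix is diagonal; its diagonal is (-1/2, 1/2, 1/2)
for a triangular matrix the eigenvalues are the diagonal entries, with algebraic multiplicity their repetition count

λ = -1/2 (multiplicity 1), λ = 1/2 (multiplicity 2)


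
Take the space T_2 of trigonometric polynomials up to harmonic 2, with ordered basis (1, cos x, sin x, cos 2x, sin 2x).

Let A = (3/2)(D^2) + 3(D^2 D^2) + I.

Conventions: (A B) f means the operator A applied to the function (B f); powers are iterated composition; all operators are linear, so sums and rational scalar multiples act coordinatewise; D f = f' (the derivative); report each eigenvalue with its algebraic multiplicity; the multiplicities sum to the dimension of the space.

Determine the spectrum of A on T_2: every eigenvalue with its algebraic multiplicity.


image of 1: 1
image of cos x: (5/2)cos x
image of sin x: (5/2)sin x
image of cos 2x: 43cos 2x
image of sin 2x: 43sin 2x
the matrix is diagonal; its diagonal is (1, 5/2, 5/2, 43, 43)
for a triangular matrix the eigenvalues are the diagonal entries, with algebraic multiplicity their repetition count

λ = 1 (multiplicity 1), λ = 5/2 (multiplicity 2), λ = 43 (multiplicity 2)
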